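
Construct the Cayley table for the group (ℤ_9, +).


Elements: {0, 1, 2, 3, 4, 5, 6, 7, 8}
Operation: addition mod 9
Entry (a, b) = (a + b) mod 9

Cayley table:
  | 0 | 1 | 2 | 3 | 4 | 5 | 6 | 7 | 8
0 | 0 | 1 | 2 | 3 | 4 | 5 | 6 | 7 | 8
1 | 1 | 2 | 3 | 4 | 5 | 6 | 7 | 8 | 0
2 | 2 | 3 | 4 | 5 | 6 | 7 | 8 | 0 | 1
3 | 3 | 4 | 5 | 6 | 7 | 8 | 0 | 1 | 2
4 | 4 | 5 | 6 | 7 | 8 | 0 | 1 | 2 | 3
5 | 5 | 6 | 7 | 8 | 0 | 1 | 2 | 3 | 4
6 | 6 | 7 | 8 | 0 | 1 | 2 | 3 | 4 | 5
7 | 7 | 8 | 0 | 1 | 2 | 3 | 4 | 5 | 6
8 | 8 | 0 | 1 | 2 | 3 | 4 | 5 | 6 | 7


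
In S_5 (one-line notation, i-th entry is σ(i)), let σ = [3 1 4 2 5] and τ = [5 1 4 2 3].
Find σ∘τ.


σ∘τ: apply τ first, then σ
1 →τ 5 →σ 5
2 →τ 1 →σ 3
3 →τ 4 →σ 2
4 →τ 2 →σ 1
5 →τ 3 →σ 4

σ∘τ = [5 3 2 1 4]


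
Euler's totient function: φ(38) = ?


Factor n: 38 = 2 × 19
φ(n) = n · ∏(1 - 1/p) over distinct primes p | n
φ(38) = 38 · (1 - 1/2) · (1 - 1/19) = 18

φ(38) = 18


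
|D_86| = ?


|D_n| = 2n (n rotations and n reflections)
|D_86| = 2×86 = 172

|D_86| = 172


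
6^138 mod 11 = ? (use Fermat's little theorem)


Fermat's little theorem: if p is prime and gcd(a,p)=1, then a^(p-1) ≡ 1 (mod p)
p = 11 is prime, gcd(6,11) = 1
Reduce exponent: 138 mod 10 = 8
So 6^138 ≡ 6^8 (mod 11)
6^8 mod 11 = 4

6^138 ≡ 4 (mod 11)


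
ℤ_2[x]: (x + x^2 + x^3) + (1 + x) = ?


Add coefficients mod 2:
x^0: 0 + 1 = 1 (mod 2)
x^1: 1 + 1 = 0 (mod 2)
x^2: 1 + 0 = 1 (mod 2)
x^3: 1 + 0 = 1 (mod 2)
Result: 1 + x^2 + x^3

f + g = 1 + x^2 + x^3


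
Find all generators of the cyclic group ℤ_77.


g generates ℤ_n iff gcd(g,n) = 1
Prime factors of 77: 7, 11
Generators are g ∈ {1,...,76} not divisible by any of these primes.
Generators: {1, 2, 3, 4, 5, 6, 8, 9, 10, 12, 13, 15, 16, 17, 18, 19, 20, 23, 24, 25, 26, 27, 29, 30, 31, 32, 34, 36, 37, 38, 39, 40, 41, 43, 45, 46, 47, 48, 50, 51, 52, 53, 54, 57, 58, 59, 60, 61, 62, 64, 65, 67, 68, 69, 71, 72, 73, 74, 75, 76}
Number of generators = φ(77) = 60

Generators of ℤ_77 = {1, 2, 3, 4, 5, 6, 8, 9, 10, 12, 13, 15, 16, 17, 18, 19, 20, 23, 24, 25, 26, 27, 29, 30, 31, 32, 34, 36, 37, 38, 39, 40, 41, 43, 45, 46, 47, 48, 50, 51, 52, 53, 54, 57, 58, 59, 60, 61, 62, 64, 65, 67, 68, 69, 71, 72, 73, 74, 75, 76}


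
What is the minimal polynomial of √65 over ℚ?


√65 satisfies x² - 65 = 0, irreducible over ℚ since 65 is squarefree

Minimal polynomial: x² - 65


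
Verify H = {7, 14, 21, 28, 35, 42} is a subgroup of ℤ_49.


Subgroup test for H = {7, 14, 21, 28, 35, 42} in (ℤ_49, +):
(1) 0 ∈ H? No
(2) Closure: for all a,b ∈ H, (a+b) mod 49 ∈ H? No  [counterexample: 7 + 42 = 0 ∉ H]
(3) Inverses: for all a ∈ H, -a mod 49 ∈ H? Yes

No, H is not a subgroup of ℤ_49


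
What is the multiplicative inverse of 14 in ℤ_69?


Use the extended Euclidean algorithm to write 1 = 14·s + 69·t; then s mod 69 is the inverse.
Euclidean algorithm:
  14 = 0·69 + 14
  69 = 4·14 + 13
  14 = 1·13 + 1
  13 = 13·1 + 0
gcd(14,69) = 1
Back-substitution gives: 14·(5) + 69·(-1) = 1
So 14⁻¹ ≡ 5 ≡ 5 (mod 69)
Check: 14 × 5 = 70 ≡ 1 (mod 69) ✓

14⁻¹ ≡ 5 (mod 69)


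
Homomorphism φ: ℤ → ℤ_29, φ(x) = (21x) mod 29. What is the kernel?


Kernel = preimage of identity
ker(φ) = {x ∈ ℤ : 21x ≡ 0 (mod 29)}. gcd(21,29) = 1, so 21x ≡ 0 (mod 29) ⟺ x ≡ 0 (mod 29/1 = 29). Hence ker(φ) = 29ℤ

ker(φ) = 29ℤ


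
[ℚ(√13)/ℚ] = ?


√13 has minimal polynomial x² - 13 (irreducible over ℚ since 13 is squarefree)

[ℚ(√13)/ℚ] = 2


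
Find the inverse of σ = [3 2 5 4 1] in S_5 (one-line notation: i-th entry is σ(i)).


To find σ⁻¹, swap domain and range:
σ(1) = 3 → σ⁻¹(3) = 1
σ(2) = 2 → σ⁻¹(2) = 2
σ(3) = 5 → σ⁻¹(5) = 3
σ(4) = 4 → σ⁻¹(4) = 4
σ(5) = 1 → σ⁻¹(1) = 5

σ⁻¹ = [5 2 1 4 3]


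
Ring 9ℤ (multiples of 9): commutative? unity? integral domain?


9ℤ is a commutative ring under +,× but has no multiplicative identity (1 ∉ 9ℤ); it has no zero divisors, but without unity it is not an integral domain
Commutative: Yes
Integral domain: No
Has unity: No

9ℤ (multiples of 9): Commutative=Yes, Unity=No


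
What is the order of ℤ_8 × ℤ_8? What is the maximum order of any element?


|ℤ_8 × ℤ_8| = 8 × 8 = 64
Max element order = lcm(8,8) = 8
Cyclic? No (gcd=8)

|ℤ_8×ℤ_8| = 64, max element order = 8


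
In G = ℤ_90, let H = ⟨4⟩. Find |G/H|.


|⟨4⟩| = n / gcd(4, 90) = 90 / 2 = 45
H is normal (ℤ_90 is abelian).
|G/H| = |G| / |H| = 90 / 45 = 2

|G/H| = 2


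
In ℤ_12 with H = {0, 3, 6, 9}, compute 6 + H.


6 + H = {6 + h (mod 12) : h ∈ H}
6+0=6, 6+3=9, 6+6=0, 6+9=3
6 + H = {0, 3, 6, 9} = 0 + H

6 + H = {0, 3, 6, 9}


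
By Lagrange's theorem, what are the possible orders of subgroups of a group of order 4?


Lagrange's theorem: |H| divides |G|
|G| = 4
Divisors of 4: 1, 2, 4

Possible subgroup orders: {1, 2, 4}


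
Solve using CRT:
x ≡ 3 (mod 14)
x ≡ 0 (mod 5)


m₁ = 14, m₂ = 5, gcd = 1, so CRT applies. M = m₁·m₂ = 70
Let M₁ = M/m₁ = 5, M₂ = M/m₂ = 14
Find y₁ ≡ M₁⁻¹ (mod m₁): 5⁻¹ ≡ 3 (mod 14)
Find y₂ ≡ M₂⁻¹ (mod m₂): 14⁻¹ ≡ 4 (mod 5)
x = a₁·M₁·y₁ + a₂·M₂·y₂ = 3·5·3 + 0·14·4 = 45
Reduce mod 70: x ≡ 45
Check: 45 mod 14 = 3 ✓, 45 mod 5 = 0 ✓

x ≡ 45 (mod 70)


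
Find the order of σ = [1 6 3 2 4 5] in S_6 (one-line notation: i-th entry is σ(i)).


Cycle decomposition: (2 6 5 4)
Cycle lengths: 4
Order = lcm(4) = 4

ord(σ) = 4


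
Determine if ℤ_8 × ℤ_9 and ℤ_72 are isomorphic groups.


Comparing ℤ_8 × ℤ_9 and ℤ_72:
gcd(8,9) = 1, so ℤ_8 × ℤ_9 ≅ ℤ_72 (CRT)

Yes, ℤ_8 × ℤ_9 ≅ ℤ_72


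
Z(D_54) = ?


Z(G) = {g ∈ G | gx = xg for all x ∈ G}
For even n, Z(D_n) = {e, r^(n/2)}: the 180° rotation r^27 commutes with every reflection and rotation

Z(D_54) = {e, r^27}


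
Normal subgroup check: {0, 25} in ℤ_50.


H = {0, 25} in ℤ_50
ℤ_50 is abelian; every subgroup of an abelian group is normal

Yes, normal subgroup


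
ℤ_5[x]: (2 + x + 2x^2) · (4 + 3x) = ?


Expand and collect like terms; reduce coefficients mod 5:
x^0: 2·4 = 8 ≡ 3 (mod 5)
x^1: 2·3 + 1·4 = 10 ≡ 0 (mod 5)
x^2: 1·3 + 2·4 = 11 ≡ 1 (mod 5)
x^3: 2·3 = 6 ≡ 1 (mod 5)
Result: 3 + x^2 + x^3

f · g = 3 + x^2 + x^3


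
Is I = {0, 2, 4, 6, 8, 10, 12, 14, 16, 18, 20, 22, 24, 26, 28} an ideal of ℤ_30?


Check ideal conditions for I = {0, 2, 4, 6, 8, 10, 12, 14, 16, 18, 20, 22, 24, 26, 28} in ℤ_30:
(1) I is an additive subgroup? Yes
(2) For r ∈ ℤ_30 and a ∈ I: r·a ∈ I? Yes

Yes, I is an ideal of ℤ_30


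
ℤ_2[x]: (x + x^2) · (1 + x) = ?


Expand and collect like terms; reduce coefficients mod 2:
x^0: 0·1 = 0 ≡ 0 (mod 2)
x^1: 0·1 + 1·1 = 1 ≡ 1 (mod 2)
x^2: 1·1 + 1·1 = 2 ≡ 0 (mod 2)
x^3: 1·1 = 1 ≡ 1 (mod 2)
Result: x + x^3

f · g = x + x^3


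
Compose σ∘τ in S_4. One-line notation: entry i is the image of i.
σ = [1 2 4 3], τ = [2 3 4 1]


σ∘τ: apply τ first, then σ
1 →τ 2 →σ 2
2 →τ 3 →σ 4
3 →τ 4 →σ 3
4 →τ 1 →σ 1

σ∘τ = [2 4 3 1]


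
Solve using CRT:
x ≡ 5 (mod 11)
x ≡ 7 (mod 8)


m₁ = 11, m₂ = 8, gcd = 1, so CRT applies. M = m₁·m₂ = 88
Let M₁ = M/m₁ = 8, M₂ = M/m₂ = 11
Find y₁ ≡ M₁⁻¹ (mod m₁): 8⁻¹ ≡ 7 (mod 11)
Find y₂ ≡ M₂⁻¹ (mod m₂): 11⁻¹ ≡ 3 (mod 8)
x = a₁·M₁·y₁ + a₂·M₂·y₂ = 5·8·7 + 7·11·3 = 511
Reduce mod 88: x ≡ 71
Check: 71 mod 11 = 5 ✓, 71 mod 8 = 7 ✓

x ≡ 71 (mod 88)


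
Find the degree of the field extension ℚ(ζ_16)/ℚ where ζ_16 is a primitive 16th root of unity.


[ℚ(ζ_n):ℚ] = deg Φ_n(x) = φ(n). Here φ(16) = 8

[ℚ(ζ_16)/ℚ where ζ_16 is a primitive 16th root of unity] = 8


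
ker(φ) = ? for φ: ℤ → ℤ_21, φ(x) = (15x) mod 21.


Kernel = preimage of identity
ker(φ) = {x ∈ ℤ : 15x ≡ 0 (mod 21)}. gcd(15,21) = 3, so 15x ≡ 0 (mod 21) ⟺ x ≡ 0 (mod 21/3 = 7). Hence ker(φ) = 7ℤ

ker(φ) = 7ℤ


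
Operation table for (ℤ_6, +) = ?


Elements: {0, 1, 2, 3, 4, 5}
Operation: addition mod 6
Entry (a, b) = (a + b) mod 6

Cayley table:
  | 0 | 1 | 2 | 3 | 4 | 5
0 | 0 | 1 | 2 | 3 | 4 | 5
1 | 1 | 2 | 3 | 4 | 5 | 0
2 | 2 | 3 | 4 | 5 | 0 | 1
3 | 3 | 4 | 5 | 0 | 1 | 2
4 | 4 | 5 | 0 | 1 | 2 | 3
5 | 5 | 0 | 1 | 2 | 3 | 4


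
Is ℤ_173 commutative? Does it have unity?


ℤ_173 is a commutative ring with unity 1; 173 is prime, so ℤ_173 is a field (hence an integral domain)
Commutative: Yes
Integral domain: Yes
Has unity: Yes

ℤ_173: Commutative=Yes, Unity=Yes


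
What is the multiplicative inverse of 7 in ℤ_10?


Use the extended Euclidean algorithm to write 1 = 7·s + 10·t; then s mod 10 is the inverse.
Euclidean algorithm:
  7 = 0·10 + 7
  10 = 1·7 + 3
  7 = 2·3 + 1
  3 = 3·1 + 0
gcd(7,10) = 1
Back-substitution gives: 7·(3) + 10·(-2) = 1
So 7⁻¹ ≡ 3 ≡ 3 (mod 10)
Check: 7 × 3 = 21 ≡ 1 (mod 10) ✓

7⁻¹ ≡ 3 (mod 10)


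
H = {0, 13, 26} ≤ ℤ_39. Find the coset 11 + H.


11 + H = {11 + h (mod 39) : h ∈ H}
11+0=11, 11+13=24, 11+26=37

11 + H = {11, 24, 37}


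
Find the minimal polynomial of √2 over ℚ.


√2 satisfies x² - 2 = 0, irreducible over ℚ since 2 is squarefree

Minimal polynomial: x² - 2


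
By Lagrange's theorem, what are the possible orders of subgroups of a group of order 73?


Lagrange's theorem: |H| divides |G|
|G| = 73
Divisors of 73: 1, 73

Possible subgroup orders: {1, 73}


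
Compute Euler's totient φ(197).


Factor n: 197 = 197
φ(n) = n · ∏(1 - 1/p) over distinct primes p | n
φ(197) = 197 · (1 - 1/197) = 196

φ(197) = 196


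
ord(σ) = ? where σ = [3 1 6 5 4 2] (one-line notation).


Cycle decomposition: (1 3 6 2) (4 5)
Cycle lengths: 4, 2
Order = lcm(4, 2) = 4

ord(σ) = 4


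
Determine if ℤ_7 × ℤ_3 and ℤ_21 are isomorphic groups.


Comparing ℤ_7 × ℤ_3 and ℤ_21:
gcd(7,3) = 1, so ℤ_7 × ℤ_3 ≅ ℤ_21 (CRT)

Yes, ℤ_7 × ℤ_3 ≅ ℤ_21


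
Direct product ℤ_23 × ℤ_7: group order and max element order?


|ℤ_23 × ℤ_7| = 23 × 7 = 161
Max element order = lcm(23,7) = 161
Cyclic? Yes (gcd=1)

|ℤ_23×ℤ_7| = 161, max element order = 161


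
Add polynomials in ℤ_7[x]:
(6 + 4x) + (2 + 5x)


Add coefficients mod 7:
x^0: 6 + 2 = 1 (mod 7)
x^1: 4 + 5 = 2 (mod 7)
Result: 1 + 2x

f + g = 1 + 2x


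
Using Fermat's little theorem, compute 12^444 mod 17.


Fermat's little theorem: if p is prime and gcd(a,p)=1, then a^(p-1) ≡ 1 (mod p)
p = 17 is prime, gcd(12,17) = 1
Reduce exponent: 444 mod 16 = 12
So 12^444 ≡ 12^12 (mod 17)
12^12 mod 17 = 4

12^444 ≡ 4 (mod 17)


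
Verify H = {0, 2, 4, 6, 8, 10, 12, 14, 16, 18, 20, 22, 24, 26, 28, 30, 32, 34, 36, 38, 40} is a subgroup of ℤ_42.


Subgroup test for H = {0, 2, 4, 6, 8, 10, 12, 14, 16, 18, 20, 22, 24, 26, 28, 30, 32, 34, 36, 38, 40} in (ℤ_42, +):
(1) 0 ∈ H? Yes
(2) Closure: for all a,b ∈ H, (a+b) mod 42 ∈ H? Yes
(3) Inverses: for all a ∈ H, -a mod 42 ∈ H? Yes

Yes, H is a subgroup of ℤ_42


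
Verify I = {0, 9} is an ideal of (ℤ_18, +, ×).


Check ideal conditions for I = {0, 9} in ℤ_18:
(1) I is an additive subgroup? Yes
(2) For r ∈ ℤ_18 and a ∈ I: r·a ∈ I? Yes

Yes, I is an ideal of ℤ_18


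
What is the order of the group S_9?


|S_n| = n! (number of permutations of n symbols)
|S_9| = 9! = 362880

|S_9| = 362880


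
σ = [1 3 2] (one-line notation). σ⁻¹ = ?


To find σ⁻¹, swap domain and range:
σ(1) = 1 → σ⁻¹(1) = 1
σ(2) = 3 → σ⁻¹(3) = 2
σ(3) = 2 → σ⁻¹(2) = 3

σ⁻¹ = [1 3 2]


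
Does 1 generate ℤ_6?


g generates ℤ_n iff gcd(g, n) = 1
gcd(1, 6) = 1
Since gcd = 1, 1 is a generator.

Yes, 1 generates ℤ_6


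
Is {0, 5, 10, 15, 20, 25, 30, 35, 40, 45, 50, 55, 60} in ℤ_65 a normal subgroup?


H = {0, 5, 10, 15, 20, 25, 30, 35, 40, 45, 50, 55, 60} in ℤ_65
ℤ_65 is abelian; every subgroup of an abelian group is normal

Yes, normal subgroup


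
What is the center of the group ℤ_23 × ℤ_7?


Z(G) = {g ∈ G | gx = xg for all x ∈ G}
Direct product of abelian groups is abelian, so Z(G) = G

Z(ℤ_23 × ℤ_7) = ℤ_23 × ℤ_7


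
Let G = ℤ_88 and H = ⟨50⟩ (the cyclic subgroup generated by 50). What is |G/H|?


|⟨50⟩| = n / gcd(50, 88) = 88 / 2 = 44
H is normal (ℤ_88 is abelian).
|G/H| = |G| / |H| = 88 / 44 = 2

|G/H| = 2


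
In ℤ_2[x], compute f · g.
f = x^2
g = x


Expand and collect like terms; reduce coefficients mod 2:
x^0: 0·0 = 0 ≡ 0 (mod 2)
x^1: 0·1 + 0·0 = 0 ≡ 0 (mod 2)
x^2: 0·1 + 1·0 = 0 ≡ 0 (mod 2)
x^3: 1·1 = 1 ≡ 1 (mod 2)
Result: x^3

f · g = x^3


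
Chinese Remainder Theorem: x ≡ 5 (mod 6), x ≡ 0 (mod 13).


m₁ = 6, m₂ = 13, gcd = 1, so CRT applies. M = m₁·m₂ = 78
Let M₁ = M/m₁ = 13, M₂ = M/m₂ = 6
Find y₁ ≡ M₁⁻¹ (mod m₁): 13⁻¹ ≡ 1 (mod 6)
Find y₂ ≡ M₂⁻¹ (mod m₂): 6⁻¹ ≡ 11 (mod 13)
x = a₁·M₁·y₁ + a₂·M₂·y₂ = 5·13·1 + 0·6·11 = 65
Reduce mod 78: x ≡ 65
Check: 65 mod 6 = 5 ✓, 65 mod 13 = 0 ✓

x ≡ 65 (mod 78)


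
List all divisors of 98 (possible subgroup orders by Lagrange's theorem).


Lagrange's theorem: |H| divides |G|
|G| = 98
Divisors of 98: 1, 2, 7, 14, 49, 98

Possible subgroup orders: {1, 2, 7, 14, 49, 98}


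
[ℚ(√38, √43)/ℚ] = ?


[ℚ(√38,√43):ℚ] = [ℚ(√38,√43):ℚ(√38)]·[ℚ(√38):ℚ] = 2·2 = 4

[ℚ(√38, √43)/ℚ] = 4


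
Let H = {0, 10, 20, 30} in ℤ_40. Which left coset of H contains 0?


0 + H = {0 + h (mod 40) : h ∈ H}
0+0=0, 0+10=10, 0+20=20, 0+30=30

0 + H = {0, 10, 20, 30}


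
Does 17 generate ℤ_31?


g generates ℤ_n iff gcd(g, n) = 1
gcd(17, 31) = 1
Since gcd = 1, 17 is a generator.

Yes, 17 generates ℤ_31


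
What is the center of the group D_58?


Z(G) = {g ∈ G | gx = xg for all x ∈ G}
For even n, Z(D_n) = {e, r^(n/2)}: the 180° rotation r^29 commutes with every reflection and rotation

Z(D_58) = {e, r^29}


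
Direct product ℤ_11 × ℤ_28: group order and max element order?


|ℤ_11 × ℤ_28| = 11 × 28 = 308
Max element order = lcm(11,28) = 308
Cyclic? Yes (gcd=1)

|ℤ_11×ℤ_28| = 308, max element order = 308


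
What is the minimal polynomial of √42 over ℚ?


√42 satisfies x² - 42 = 0, irreducible over ℚ since 42 is squarefree

Minimal polynomial: x² - 42


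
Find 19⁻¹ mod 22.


Use the extended Euclidean algorithm to write 1 = 19·s + 22·t; then s mod 22 is the inverse.
Euclidean algorithm:
  19 = 0·22 + 19
  22 = 1·19 + 3
  19 = 6·3 + 1
  3 = 3·1 + 0
gcd(19,22) = 1
Back-substitution gives: 19·(7) + 22·(-6) = 1
So 19⁻¹ ≡ 7 ≡ 7 (mod 22)
Check: 19 × 7 = 133 ≡ 1 (mod 22) ✓

19⁻¹ ≡ 7 (mod 22)


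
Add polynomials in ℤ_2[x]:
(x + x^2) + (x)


Add coefficients mod 2:
x^0: 0 + 0 = 0 (mod 2)
x^1: 1 + 1 = 0 (mod 2)
x^2: 1 + 0 = 1 (mod 2)
Result: x^2

f + g = x^2


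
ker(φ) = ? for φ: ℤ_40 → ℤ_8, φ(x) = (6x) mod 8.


Kernel = preimage of identity
ker(φ) = {x ∈ ℤ_40 : 6x ≡ 0 (mod 8)}. Since 8 | 40, φ is well-defined. The kernel is the cyclic subgroup ⟨4⟩ of ℤ_40 (order 10), i.e. {0, 4, 8, 12, 16, 20, 24, 28, 32, 36}

ker(φ) = {0, 4, 8, 12, 16, 20, 24, 28, 32, 36}


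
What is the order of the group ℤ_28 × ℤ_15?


|A × B| = |A| · |B|
|ℤ_28 × ℤ_15| = 28 × 15 = 420

|ℤ_28 × ℤ_15| = 420


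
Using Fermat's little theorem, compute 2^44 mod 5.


Fermat's little theorem: if p is prime and gcd(a,p)=1, then a^(p-1) ≡ 1 (mod p)
p = 5 is prime, gcd(2,5) = 1
Reduce exponent: 44 mod 4 = 0
So 2^44 ≡ 2^0 (mod 5)
2^0 = 1

2^44 ≡ 1 (mod 5)


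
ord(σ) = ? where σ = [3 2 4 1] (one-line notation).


Cycle decomposition: (1 3 4)
Cycle lengths: 3
Order = lcm(3) = 3

ord(σ) = 3


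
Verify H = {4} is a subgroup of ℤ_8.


Subgroup test for H = {4} in (ℤ_8, +):
(1) 0 ∈ H? No
(2) Closure: for all a,b ∈ H, (a+b) mod 8 ∈ H? No  [counterexample: 4 + 4 = 0 ∉ H]
(3) Inverses: for all a ∈ H, -a mod 8 ∈ H? Yes

No, H is not a subgroup of ℤ_8


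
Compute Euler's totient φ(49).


Factor n: 49 = 7^2
φ(n) = n · ∏(1 - 1/p) over distinct primes p | n
φ(49) = 49 · (1 - 1/7) = 42

φ(49) = 42


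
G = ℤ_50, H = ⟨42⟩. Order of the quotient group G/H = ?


|⟨42⟩| = n / gcd(42, 50) = 50 / 2 = 25
H is normal (ℤ_50 is abelian).
|G/H| = |G| / |H| = 50 / 25 = 2

|G/H| = 2


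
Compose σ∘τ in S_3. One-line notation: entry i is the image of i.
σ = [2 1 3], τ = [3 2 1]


σ∘τ: apply τ first, then σ
1 →τ 3 →σ 3
2 →τ 2 →σ 1
3 →τ 1 →σ 2

σ∘τ = [3 1 2]


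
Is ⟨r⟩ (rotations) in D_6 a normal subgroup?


H = ⟨r⟩ (rotations) in D_6
The rotation subgroup ⟨r⟩ has index 2 in D_6, so it is normal

Yes, normal subgroup


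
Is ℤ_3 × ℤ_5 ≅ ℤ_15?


Comparing ℤ_3 × ℤ_5 and ℤ_15:
gcd(3,5) = 1, so ℤ_3 × ℤ_5 ≅ ℤ_15 (CRT)

Yes, ℤ_3 × ℤ_5 ≅ ℤ_15


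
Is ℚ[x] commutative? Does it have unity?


Polynomial ring over ℚ (an integral domain) is a commutative integral domain with unity 1
Commutative: Yes
Integral domain: Yes
Has unity: Yes

ℚ[x]: Commutative=Yes, Unity=Yes


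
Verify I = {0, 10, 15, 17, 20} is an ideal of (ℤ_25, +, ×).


Check ideal conditions for I = {0, 10, 15, 17, 20} in ℤ_25:
(1) I is an additive subgroup? No
(2) For r ∈ ℤ_25 and a ∈ I: r·a ∈ I? No  [counterexample: r=2, a=15, r·a mod 25 = 5 ∉ I]

No, I is not an ideal of ℤ_25


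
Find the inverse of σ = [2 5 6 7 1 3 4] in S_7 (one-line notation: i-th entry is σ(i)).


To find σ⁻¹, swap domain and range:
σ(1) = 2 → σ⁻¹(2) = 1
σ(2) = 5 → σ⁻¹(5) = 2
σ(3) = 6 → σ⁻¹(6) = 3
σ(4) = 7 → σ⁻¹(7) = 4
σ(5) = 1 → σ⁻¹(1) = 5
σ(6) = 3 → σ⁻¹(3) = 6
σ(7) = 4 → σ⁻¹(4) = 7

σ⁻¹ = [5 1 6 7 2 3 4]


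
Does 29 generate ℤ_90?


g generates ℤ_n iff gcd(g, n) = 1
gcd(29, 90) = 1
Since gcd = 1, 29 is a generator.

Yes, 29 generates ℤ_90


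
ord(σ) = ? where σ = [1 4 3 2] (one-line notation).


Cycle decomposition: (2 4)
Cycle lengths: 2
Order = lcm(2) = 2

ord(σ) = 2


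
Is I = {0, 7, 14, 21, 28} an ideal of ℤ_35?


Check ideal conditions for I = {0, 7, 14, 21, 28} in ℤ_35:
(1) I is an additive subgroup? Yes
(2) For r ∈ ℤ_35 and a ∈ I: r·a ∈ I? Yes

Yes, I is an ideal of ℤ_35


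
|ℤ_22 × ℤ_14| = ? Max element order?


|ℤ_22 × ℤ_14| = 22 × 14 = 308
Max element order = lcm(22,14) = 154
Cyclic? No (gcd=2)

|ℤ_22×ℤ_14| = 308, max element order = 154


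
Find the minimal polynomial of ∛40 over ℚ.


∛40 satisfies x³ - 40 = 0, irreducible over ℚ (no rational root; 40 is not a perfect cube)

Minimal polynomial: x³ - 40


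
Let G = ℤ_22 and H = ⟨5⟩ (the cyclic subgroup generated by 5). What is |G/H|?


|⟨5⟩| = n / gcd(5, 22) = 22 / 1 = 22
H is normal (ℤ_22 is abelian).
|G/H| = |G| / |H| = 22 / 22 = 1

|G/H| = 1


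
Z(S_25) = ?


Z(G) = {g ∈ G | gx = xg for all x ∈ G}
S_n is non-abelian for n ≥ 3; Z(S_25) is trivial

Z(S_25) = {e}


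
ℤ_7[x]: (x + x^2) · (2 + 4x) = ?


Expand and collect like terms; reduce coefficients mod 7:
x^0: 0·2 = 0 ≡ 0 (mod 7)
x^1: 0·4 + 1·2 = 2 ≡ 2 (mod 7)
x^2: 1·4 + 1·2 = 6 ≡ 6 (mod 7)
x^3: 1·4 = 4 ≡ 4 (mod 7)
Result: 2x + 6x^2 + 4x^3

f · g = 2x + 6x^2 + 4x^3


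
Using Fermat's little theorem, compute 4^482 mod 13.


Fermat's little theorem: if p is prime and gcd(a,p)=1, then a^(p-1) ≡ 1 (mod p)
p = 13 is prime, gcd(4,13) = 1
Reduce exponent: 482 mod 12 = 2
So 4^482 ≡ 4^2 (mod 13)
4^2 mod 13 = 3

4^482 ≡ 3 (mod 13)


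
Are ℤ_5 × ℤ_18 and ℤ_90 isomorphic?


Comparing ℤ_5 × ℤ_18 and ℤ_90:
gcd(5,18) = 1, so ℤ_5 × ℤ_18 ≅ ℤ_90 (CRT)

Yes, ℤ_5 × ℤ_18 ≅ ℤ_90


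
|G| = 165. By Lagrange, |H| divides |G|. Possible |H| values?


Lagrange's theorem: |H| divides |G|
|G| = 165
Divisors of 165: 1, 3, 5, 11, 15, 33, 55, 165

Possible subgroup orders: {1, 3, 5, 11, 15, 33, 55, 165}


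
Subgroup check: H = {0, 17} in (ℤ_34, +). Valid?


Subgroup test for H = {0, 17} in (ℤ_34, +):
(1) 0 ∈ H? Yes
(2) Closure: for all a,b ∈ H, (a+b) mod 34 ∈ H? Yes
(3) Inverses: for all a ∈ H, -a mod 34 ∈ H? Yes

Yes, H is a subgroup of ℤ_34


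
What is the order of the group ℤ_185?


ℤ_n has n elements.

|ℤ_185| = 185


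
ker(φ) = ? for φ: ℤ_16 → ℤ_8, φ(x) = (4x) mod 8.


Kernel = preimage of identity
ker(φ) = {x ∈ ℤ_16 : 4x ≡ 0 (mod 8)}. Since 8 | 16, φ is well-defined. The kernel is the cyclic subgroup ⟨2⟩ of ℤ_16 (order 8), i.e. {0, 2, 4, 6, 8, 10, 12, 14}

ker(φ) = {0, 2, 4, 6, 8, 10, 12, 14}


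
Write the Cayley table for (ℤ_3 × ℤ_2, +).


Elements: {(0,0), (0,1), (1,0), (1,1), (2,0), (2,1)}
Operation: componentwise addition mod (3, 2)
Entry (a, b) = ((a₁+b₁) mod 3, (a₂+b₂) mod 2)

Cayley table:
      | (0,0) | (0,1) | (1,0) | (1,1) | (2,0) | (2,1)
(0,0) | (0,0) | (0,1) | (1,0) | (1,1) | (2,0) | (2,1)
(0,1) | (0,1) | (0,0) | (1,1) | (1,0) | (2,1) | (2,0)
(1,0) | (1,0) | (1,1) | (2,0) | (2,1) | (0,0) | (0,1)
(1,1) | (1,1) | (1,0) | (2,1) | (2,0) | (0,1) | (0,0)
(2,0) | (2,0) | (2,1) | (0,0) | (0,1) | (1,0) | (1,1)
(2,1) | (2,1) | (2,0) | (0,1) | (0,0) | (1,1) | (1,0)


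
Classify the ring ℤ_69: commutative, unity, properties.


ℤ_69 is a commutative ring with unity 1; 69 = 3×23 is composite, so 3·23 ≡ 0 gives zero divisors (not an integral domain)
Commutative: Yes
Integral domain: No
Has unity: Yes

ℤ_69: Commutative=Yes, Unity=Yes


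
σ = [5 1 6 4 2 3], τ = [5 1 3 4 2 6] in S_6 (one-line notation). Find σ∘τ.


σ∘τ: apply τ first, then σ
1 →τ 5 →σ 2
2 →τ 1 →σ 5
3 →τ 3 →σ 6
4 →τ 4 →σ 4
5 →τ 2 →σ 1
6 →τ 6 →σ 3

σ∘τ = [2 5 6 4 1 3]


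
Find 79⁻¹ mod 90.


Use the extended Euclidean algorithm to write 1 = 79·s + 90·t; then s mod 90 is the inverse.
Euclidean algorithm:
  79 = 0·90 + 79
  90 = 1·79 + 11
  79 = 7·11 + 2
  11 = 5·2 + 1
  2 = 2·1 + 0
gcd(79,90) = 1
Back-substitution gives: 79·(-41) + 90·(36) = 1
So 79⁻¹ ≡ -41 ≡ 49 (mod 90)
Check: 79 × 49 = 3871 ≡ 1 (mod 90) ✓

79⁻¹ ≡ 49 (mod 90)


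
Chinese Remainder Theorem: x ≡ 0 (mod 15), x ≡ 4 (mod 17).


m₁ = 15, m₂ = 17, gcd = 1, so CRT applies. M = m₁·m₂ = 255
Let M₁ = M/m₁ = 17, M₂ = M/m₂ = 15
Find y₁ ≡ M₁⁻¹ (mod m₁): 17⁻¹ ≡ 8 (mod 15)
Find y₂ ≡ M₂⁻¹ (mod m₂): 15⁻¹ ≡ 8 (mod 17)
x = a₁·M₁·y₁ + a₂·M₂·y₂ = 0·17·8 + 4·15·8 = 480
Reduce mod 255: x ≡ 225
Check: 225 mod 15 = 0 ✓, 225 mod 17 = 4 ✓

x ≡ 225 (mod 255)


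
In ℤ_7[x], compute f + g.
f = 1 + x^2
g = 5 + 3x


Add coefficients mod 7:
x^0: 1 + 5 = 6 (mod 7)
x^1: 0 + 3 = 3 (mod 7)
x^2: 1 + 0 = 1 (mod 7)
Result: 6 + 3x + x^2

f + g = 6 + 3x + x^2


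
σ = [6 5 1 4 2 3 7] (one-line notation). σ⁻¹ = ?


To find σ⁻¹, swap domain and range:
σ(1) = 6 → σ⁻¹(6) = 1
σ(2) = 5 → σ⁻¹(5) = 2
σ(3) = 1 → σ⁻¹(1) = 3
σ(4) = 4 → σ⁻¹(4) = 4
σ(5) = 2 → σ⁻¹(2) = 5
σ(6) = 3 → σ⁻¹(3) = 6
σ(7) = 7 → σ⁻¹(7) = 7

σ⁻¹ = [3 5 6 4 2 1 7]


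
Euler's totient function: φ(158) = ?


Factor n: 158 = 2 × 79
φ(n) = n · ∏(1 - 1/p) over distinct primes p | n
φ(158) = 158 · (1 - 1/2) · (1 - 1/79) = 78

φ(158) = 78


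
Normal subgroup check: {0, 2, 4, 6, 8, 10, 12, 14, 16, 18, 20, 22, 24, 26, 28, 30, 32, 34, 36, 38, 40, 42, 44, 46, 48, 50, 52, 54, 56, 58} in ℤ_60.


H = {0, 2, 4, 6, 8, 10, 12, 14, 16, 18, 20, 22, 24, 26, 28, 30, 32, 34, 36, 38, 40, 42, 44, 46, 48, 50, 52, 54, 56, 58} in ℤ_60
ℤ_60 is abelian; every subgroup of an abelian group is normal

Yes, normal subgroup


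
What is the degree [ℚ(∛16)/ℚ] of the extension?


∛16 has minimal polynomial x³ - 16 (irreducible over ℚ since 16 is not a perfect cube)

[ℚ(∛16)/ℚ] = 3


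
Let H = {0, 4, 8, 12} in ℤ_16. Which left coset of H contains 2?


2 + H = {2 + h (mod 16) : h ∈ H}
2+0=2, 2+4=6, 2+8=10, 2+12=14

2 + H = {2, 6, 10, 14}


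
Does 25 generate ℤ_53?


g generates ℤ_n iff gcd(g, n) = 1
gcd(25, 53) = 1
Since gcd = 1, 25 is a generator.

Yes, 25 generates ℤ_53


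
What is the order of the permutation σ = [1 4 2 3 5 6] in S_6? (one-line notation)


Cycle decomposition: (2 4 3)
Cycle lengths: 3
Order = lcm(3) = 3

ord(σ) = 3


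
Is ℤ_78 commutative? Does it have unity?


ℤ_78 is a commutative ring with unity 1; 78 = 2×39 is composite, so 2·39 ≡ 0 gives zero divisors (not an integral domain)
Commutative: Yes
Integral domain: No
Has unity: Yes

ℤ_78: Commutative=Yes, Unity=Yes


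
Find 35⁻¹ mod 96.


Use the extended Euclidean algorithm to write 1 = 35·s + 96·t; then s mod 96 is the inverse.
Euclidean algorithm:
  35 = 0·96 + 35
  96 = 2·35 + 26
  35 = 1·26 + 9
  26 = 2·9 + 8
  9 = 1·8 + 1
  8 = 8·1 + 0
gcd(35,96) = 1
Back-substitution gives: 35·(11) + 96·(-4) = 1
So 35⁻¹ ≡ 11 ≡ 11 (mod 96)
Check: 35 × 11 = 385 ≡ 1 (mod 96) ✓

35⁻¹ ≡ 11 (mod 96)


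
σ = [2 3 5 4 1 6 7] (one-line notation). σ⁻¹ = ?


To find σ⁻¹, swap domain and range:
σ(1) = 2 → σ⁻¹(2) = 1
σ(2) = 3 → σ⁻¹(3) = 2
σ(3) = 5 → σ⁻¹(5) = 3
σ(4) = 4 → σ⁻¹(4) = 4
σ(5) = 1 → σ⁻¹(1) = 5
σ(6) = 6 → σ⁻¹(6) = 6
σ(7) = 7 → σ⁻¹(7) = 7

σ⁻¹ = [5 1 2 4 3 6 7]


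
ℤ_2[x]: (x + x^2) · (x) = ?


Expand and collect like terms; reduce coefficients mod 2:
x^0: 0·0 = 0 ≡ 0 (mod 2)
x^1: 0·1 + 1·0 = 0 ≡ 0 (mod 2)
x^2: 1·1 + 1·0 = 1 ≡ 1 (mod 2)
x^3: 1·1 = 1 ≡ 1 (mod 2)
Result: x^2 + x^3

f · g = x^2 + x^3


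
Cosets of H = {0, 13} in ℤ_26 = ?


H = {0, 13}, |H| = 2
Number of cosets = |G|/|H| = 26/2 = 13
0 + H = {0, 13}
1 + H = {1, 14}
2 + H = {2, 15}
3 + H = {3, 16}
4 + H = {4, 17}
5 + H = {5, 18}
6 + H = {6, 19}
7 + H = {7, 20}
8 + H = {8, 21}
9 + H = {9, 22}
10 + H = {10, 23}
11 + H = {11, 24}
12 + H = {12, 25}

Cosets: 0+H={0,13}; 1+H={1,14}; 2+H={2,15}; 3+H={3,16}; 4+H={4,17}; 5+H={5,18}; 6+H={6,19}; 7+H={7,20}; 8+H={8,21}; 9+H={9,22}; 10+H={10,23}; 11+H={11,24}; 12+H={12,25}


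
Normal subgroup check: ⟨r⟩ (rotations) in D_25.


H = ⟨r⟩ (rotations) in D_25
The rotation subgroup ⟨r⟩ has index 2 in D_25, so it is normal

Yes, normal subgroup


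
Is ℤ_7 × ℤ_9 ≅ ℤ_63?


Comparing ℤ_7 × ℤ_9 and ℤ_63:
gcd(7,9) = 1, so ℤ_7 × ℤ_9 ≅ ℤ_63 (CRT)

Yes, ℤ_7 × ℤ_9 ≅ ℤ_63


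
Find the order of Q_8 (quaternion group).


Q_8 = {±1, ±i, ±j, ±k}
|Q_8| = 8

|Q_8 (quaternion group)| = 8


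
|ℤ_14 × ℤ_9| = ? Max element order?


|ℤ_14 × ℤ_9| = 14 × 9 = 126
Max element order = lcm(14,9) = 126
Cyclic? Yes (gcd=1)

|ℤ_14×ℤ_9| = 126, max element order = 126


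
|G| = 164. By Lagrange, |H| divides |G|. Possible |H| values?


Lagrange's theorem: |H| divides |G|
|G| = 164
Divisors of 164: 1, 2, 4, 41, 82, 164

Possible subgroup orders: {1, 2, 4, 41, 82, 164}


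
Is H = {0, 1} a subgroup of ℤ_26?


Subgroup test for H = {0, 1} in (ℤ_26, +):
(1) 0 ∈ H? Yes
(2) Closure: for all a,b ∈ H, (a+b) mod 26 ∈ H? No  [counterexample: 1 + 1 = 2 ∉ H]
(3) Inverses: for all a ∈ H, -a mod 26 ∈ H? No

No, H is not a subgroup of ℤ_26


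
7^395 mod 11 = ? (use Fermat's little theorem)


Fermat's little theorem: if p is prime and gcd(a,p)=1, then a^(p-1) ≡ 1 (mod p)
p = 11 is prime, gcd(7,11) = 1
Reduce exponent: 395 mod 10 = 5
So 7^395 ≡ 7^5 (mod 11)
7^5 mod 11 = 10

7^395 ≡ 10 (mod 11)


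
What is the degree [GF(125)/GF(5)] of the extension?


GF(125) = GF(5^3), so the extension degree is 3

[GF(125)/GF(5)] = 3


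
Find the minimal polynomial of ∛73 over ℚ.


∛73 satisfies x³ - 73 = 0, irreducible over ℚ (no rational root; 73 is not a perfect cube)

Minimal polynomial: x³ - 73


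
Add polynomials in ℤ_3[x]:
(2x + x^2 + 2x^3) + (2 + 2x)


Add coefficients mod 3:
x^0: 0 + 2 = 2 (mod 3)
x^1: 2 + 2 = 1 (mod 3)
x^2: 1 + 0 = 1 (mod 3)
x^3: 2 + 0 = 2 (mod 3)
Result: 2 + x + x^2 + 2x^3

f + g = 2 + x + x^2 + 2x^3


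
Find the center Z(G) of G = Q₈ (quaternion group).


Z(G) = {g ∈ G | gx = xg for all x ∈ G}
In Q₈ = {±1, ±i, ±j, ±k}, only ±1 commute with every element

Z(Q₈ (quaternion group)) = {1, -1}


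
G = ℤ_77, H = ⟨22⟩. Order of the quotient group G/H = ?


|⟨22⟩| = n / gcd(22, 77) = 77 / 11 = 7
H is normal (ℤ_77 is abelian).
|G/H| = |G| / |H| = 77 / 7 = 11

|G/H| = 11


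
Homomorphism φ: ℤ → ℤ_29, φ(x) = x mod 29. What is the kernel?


Kernel = preimage of identity
ker(φ) = {x ∈ ℤ : x ≡ 0 (mod 29)} = 29ℤ = {0, ±29, ±58, ...}

ker(φ) = 29ℤ


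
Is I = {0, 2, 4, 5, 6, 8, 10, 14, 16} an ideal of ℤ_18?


Check ideal conditions for I = {0, 2, 4, 5, 6, 8, 10, 14, 16} in ℤ_18:
(1) I is an additive subgroup? No
(2) For r ∈ ℤ_18 and a ∈ I: r·a ∈ I? No  [counterexample: r=2, a=6, r·a mod 18 = 12 ∉ I]

No, I is not an ideal of ℤ_18


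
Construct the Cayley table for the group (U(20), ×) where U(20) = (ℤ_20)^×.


Elements: {1, 3, 7, 9, 11, 13, 17, 19}
Operation: multiplication mod 20
Entry (a, b) = (a × b) mod 20

Cayley table:
   |  1 |  3 |  7 |  9 | 11 | 13 | 17 | 19
 1 |  1 |  3 |  7 |  9 | 11 | 13 | 17 | 19
 3 |  3 |  9 |  1 |  7 | 13 | 19 | 11 | 17
 7 |  7 |  1 |  9 |  3 | 17 | 11 | 19 | 13
 9 |  9 |  7 |  3 |  1 | 19 | 17 | 13 | 11
11 | 11 | 13 | 17 | 19 |  1 |  3 |  7 |  9
13 | 13 | 19 | 11 | 17 |  3 |  9 |  1 |  7
17 | 17 | 11 | 19 | 13 |  7 |  1 |  9 |  3
19 | 19 | 17 | 13 | 11 |  9 |  7 |  3 |  1


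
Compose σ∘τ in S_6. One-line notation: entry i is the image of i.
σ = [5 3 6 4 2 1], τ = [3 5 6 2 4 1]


σ∘τ: apply τ first, then σ
1 →τ 3 →σ 6
2 →τ 5 →σ 2
3 →τ 6 →σ 1
4 →τ 2 →σ 3
5 →τ 4 →σ 4
6 →τ 1 →σ 5

σ∘τ = [6 2 1 3 4 5]


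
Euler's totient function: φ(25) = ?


φ(n) = count of k ∈ {1,...,n} with gcd(k,n)=1
Coprimes to 25: {1, 2, 3, 4, 6, 7, 8, 9, 11, 12, 13, 14, 16, 17, 18, 19, 21, 22, 23, 24}
Count: 20

φ(25) = 20


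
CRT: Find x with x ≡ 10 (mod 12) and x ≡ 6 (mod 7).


m₁ = 12, m₂ = 7, gcd = 1, so CRT applies. M = m₁·m₂ = 84
Let M₁ = M/m₁ = 7, M₂ = M/m₂ = 12
Find y₁ ≡ M₁⁻¹ (mod m₁): 7⁻¹ ≡ 7 (mod 12)
Find y₂ ≡ M₂⁻¹ (mod m₂): 12⁻¹ ≡ 3 (mod 7)
x = a₁·M₁·y₁ + a₂·M₂·y₂ = 10·7·7 + 6·12·3 = 706
Reduce mod 84: x ≡ 34
Check: 34 mod 12 = 10 ✓, 34 mod 7 = 6 ✓

x ≡ 34 (mod 84)


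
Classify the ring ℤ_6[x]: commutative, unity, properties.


ℤ_6 has zero divisors (2·3 ≡ 0), and these lift to constant zero divisors in ℤ_6[x]; so not an integral domain
Commutative: Yes
Integral domain: No
Has unity: Yes

ℤ_6[x]: Commutative=Yes, Unity=Yes


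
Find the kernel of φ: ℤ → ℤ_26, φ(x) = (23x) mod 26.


Kernel = preimage of identity
ker(φ) = {x ∈ ℤ : 23x ≡ 0 (mod 26)}. gcd(23,26) = 1, so 23x ≡ 0 (mod 26) ⟺ x ≡ 0 (mod 26/1 = 26). Hence ker(φ) = 26ℤ

ker(φ) = 26ℤ


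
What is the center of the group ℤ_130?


Z(G) = {g ∈ G | gx = xg for all x ∈ G}
ℤ_130 is abelian, so Z(G) = G

Z(ℤ_130) = ℤ_130


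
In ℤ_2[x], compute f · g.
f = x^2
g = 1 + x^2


Expand and collect like terms; reduce coefficients mod 2:
x^0: 0·1 = 0 ≡ 0 (mod 2)
x^1: 0·0 + 0·1 = 0 ≡ 0 (mod 2)
x^2: 0·1 + 0·0 + 1·1 = 1 ≡ 1 (mod 2)
x^3: 0·1 + 1·0 = 0 ≡ 0 (mod 2)
x^4: 1·1 = 1 ≡ 1 (mod 2)
Result: x^2 + x^4

f · g = x^2 + x^4


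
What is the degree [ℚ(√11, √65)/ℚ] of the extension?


[ℚ(√11,√65):ℚ] = [ℚ(√11,√65):ℚ(√11)]·[ℚ(√11):ℚ] = 2·2 = 4

[ℚ(√11, √65)/ℚ] = 4


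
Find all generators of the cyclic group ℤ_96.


g generates ℤ_n iff gcd(g,n) = 1
Prime factors of 96: 2, 3
Generators are g ∈ {1,...,95} not divisible by any of these primes.
Generators: {1, 5, 7, 11, 13, 17, 19, 23, 25, 29, 31, 35, 37, 41, 43, 47, 49, 53, 55, 59, 61, 65, 67, 71, 73, 77, 79, 83, 85, 89, 91, 95}
Number of generators = φ(96) = 32

Generators of ℤ_96 = {1, 5, 7, 11, 13, 17, 19, 23, 25, 29, 31, 35, 37, 41, 43, 47, 49, 53, 55, 59, 61, 65, 67, 71, 73, 77, 79, 83, 85, 89, 91, 95}


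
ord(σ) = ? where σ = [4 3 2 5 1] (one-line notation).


Cycle decomposition: (1 4 5) (2 3)
Cycle lengths: 3, 2
Order = lcm(3, 2) = 6

ord(σ) = 6


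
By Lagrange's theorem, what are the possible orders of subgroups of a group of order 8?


Lagrange's theorem: |H| divides |G|
|G| = 8
Divisors of 8: 1, 2, 4, 8

Possible subgroup orders: {1, 2, 4, 8}


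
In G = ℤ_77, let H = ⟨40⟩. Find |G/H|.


|⟨40⟩| = n / gcd(40, 77) = 77 / 1 = 77
H is normal (ℤ_77 is abelian).
|G/H| = |G| / |H| = 77 / 77 = 1

|G/H| = 1


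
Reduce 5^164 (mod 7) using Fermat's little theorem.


Fermat's little theorem: if p is prime and gcd(a,p)=1, then a^(p-1) ≡ 1 (mod p)
p = 7 is prime, gcd(5,7) = 1
Reduce exponent: 164 mod 6 = 2
So 5^164 ≡ 5^2 (mod 7)
5^2 mod 7 = 4

5^164 ≡ 4 (mod 7)


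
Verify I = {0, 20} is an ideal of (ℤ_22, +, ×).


Check ideal conditions for I = {0, 20} in ℤ_22:
(1) I is an additive subgroup? No
(2) For r ∈ ℤ_22 and a ∈ I: r·a ∈ I? No  [counterexample: r=2, a=20, r·a mod 22 = 18 ∉ I]

No, I is not an ideal of ℤ_22


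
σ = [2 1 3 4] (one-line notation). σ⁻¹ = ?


To find σ⁻¹, swap domain and range:
σ(1) = 2 → σ⁻¹(2) = 1
σ(2) = 1 → σ⁻¹(1) = 2
σ(3) = 3 → σ⁻¹(3) = 3
σ(4) = 4 → σ⁻¹(4) = 4

σ⁻¹ = [2 1 3 4]


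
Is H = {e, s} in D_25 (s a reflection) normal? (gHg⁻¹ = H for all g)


H = {e, s} in D_25 (s a reflection)
r·s·r⁻¹ = sr⁻² ≠ s for n ≥ 3, so {e, s} is not closed under conjugation

No, not a normal subgroup


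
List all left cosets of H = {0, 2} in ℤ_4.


H = {0, 2}, |H| = 2
Number of cosets = |G|/|H| = 4/2 = 2
0 + H = {0, 2}
1 + H = {1, 3}

Cosets: 0+H={0,2}; 1+H={1,3}


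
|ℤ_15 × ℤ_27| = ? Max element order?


|ℤ_15 × ℤ_27| = 15 × 27 = 405
Max element order = lcm(15,27) = 135
Cyclic? No (gcd=3)

|ℤ_15×ℤ_27| = 405, max element order = 135


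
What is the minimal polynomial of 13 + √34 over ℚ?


Let α = 13 + √34. Then α - 13 = √34, so (α - 13)² = 34, giving α² - 26α + 135 = 0. Degree 2 and α ∉ ℚ, so this is the minimal polynomial.

Minimal polynomial: x² - 26x + 135


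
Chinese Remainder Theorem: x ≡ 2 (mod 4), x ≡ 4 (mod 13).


m₁ = 4, m₂ = 13, gcd = 1, so CRT applies. M = m₁·m₂ = 52
Let M₁ = M/m₁ = 13, M₂ = M/m₂ = 4
Find y₁ ≡ M₁⁻¹ (mod m₁): 13⁻¹ ≡ 1 (mod 4)
Find y₂ ≡ M₂⁻¹ (mod m₂): 4⁻¹ ≡ 10 (mod 13)
x = a₁·M₁·y₁ + a₂·M₂·y₂ = 2·13·1 + 4·4·10 = 186
Reduce mod 52: x ≡ 30
Check: 30 mod 4 = 2 ✓, 30 mod 13 = 4 ✓

x ≡ 30 (mod 52)


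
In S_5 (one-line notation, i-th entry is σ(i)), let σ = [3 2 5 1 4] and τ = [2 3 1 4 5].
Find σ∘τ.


σ∘τ: apply τ first, then σ
1 →τ 2 →σ 2
2 →τ 3 →σ 5
3 →τ 1 →σ 3
4 →τ 4 →σ 1
5 →τ 5 →σ 4

σ∘τ = [2 5 3 1 4]


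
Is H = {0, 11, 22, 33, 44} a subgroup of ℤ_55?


Subgroup test for H = {0, 11, 22, 33, 44} in (ℤ_55, +):
(1) 0 ∈ H? Yes
(2) Closure: for all a,b ∈ H, (a+b) mod 55 ∈ H? Yes
(3) Inverses: for all a ∈ H, -a mod 55 ∈ H? Yes

Yes, H is a subgroup of ℤ_55


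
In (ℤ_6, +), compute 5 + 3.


Operation: addition mod 6
5 + 3 = (a + b) mod 6 with a = 5, b = 3

5 + 3 = 2


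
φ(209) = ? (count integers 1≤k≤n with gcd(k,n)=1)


Factor n: 209 = 11 × 19
φ(n) = n · ∏(1 - 1/p) over distinct primes p | n
φ(209) = 209 · (1 - 1/11) · (1 - 1/19) = 180

φ(209) = 180


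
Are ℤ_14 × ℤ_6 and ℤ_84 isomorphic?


Comparing ℤ_14 × ℤ_6 and ℤ_84:
gcd(14,6) = 2 ≠ 1. Max element order in ℤ_14×ℤ_6 is lcm(14,6) = 42 < 84, so it has no element of order 84

No, ℤ_14 × ℤ_6 ≇ ℤ_84


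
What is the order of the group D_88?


|D_n| = 2n (n rotations and n reflections)
|D_88| = 2×88 = 176

|D_88| = 176


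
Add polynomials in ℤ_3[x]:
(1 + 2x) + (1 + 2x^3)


Add coefficients mod 3:
x^0: 1 + 1 = 2 (mod 3)
x^1: 2 + 0 = 2 (mod 3)
x^2: 0 + 0 = 0 (mod 3)
x^3: 0 + 2 = 2 (mod 3)
Result: 2 + 2x + 2x^3

f + g = 2 + 2x + 2x^3


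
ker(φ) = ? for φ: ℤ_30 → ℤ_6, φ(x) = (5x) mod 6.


Kernel = preimage of identity
ker(φ) = {x ∈ ℤ_30 : 5x ≡ 0 (mod 6)}. Since 6 | 30, φ is well-defined. The kernel is the cyclic subgroup ⟨6⟩ of ℤ_30 (order 5), i.e. {0, 6, 12, 18, 24}

ker(φ) = {0, 6, 12, 18, 24}


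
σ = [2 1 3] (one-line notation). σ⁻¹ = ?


To find σ⁻¹, swap domain and range:
σ(1) = 2 → σ⁻¹(2) = 1
σ(2) = 1 → σ⁻¹(1) = 2
σ(3) = 3 → σ⁻¹(3) = 3

σ⁻¹ = [2 1 3]


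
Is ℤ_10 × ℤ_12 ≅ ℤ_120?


Comparing ℤ_10 × ℤ_12 and ℤ_120:
gcd(10,12) = 2 ≠ 1. Max element order in ℤ_10×ℤ_12 is lcm(10,12) = 60 < 120, so it has no element of order 120

No, ℤ_10 × ℤ_12 ≇ ℤ_120


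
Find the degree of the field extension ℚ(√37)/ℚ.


√37 has minimal polynomial x² - 37 (irreducible over ℚ since 37 is squarefree)

[ℚ(√37)/ℚ] = 2


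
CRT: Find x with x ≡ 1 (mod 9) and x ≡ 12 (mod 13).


m₁ = 9, m₂ = 13, gcd = 1, so CRT applies. M = m₁·m₂ = 117
Let M₁ = M/m₁ = 13, M₂ = M/m₂ = 9
Find y₁ ≡ M₁⁻¹ (mod m₁): 13⁻¹ ≡ 7 (mod 9)
Find y₂ ≡ M₂⁻¹ (mod m₂): 9⁻¹ ≡ 3 (mod 13)
x = a₁·M₁·y₁ + a₂·M₂·y₂ = 1·13·7 + 12·9·3 = 415
Reduce mod 117: x ≡ 64
Check: 64 mod 9 = 1 ✓, 64 mod 13 = 12 ✓

x ≡ 64 (mod 117)


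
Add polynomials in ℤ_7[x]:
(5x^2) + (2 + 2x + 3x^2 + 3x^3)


Add coefficients mod 7:
x^0: 0 + 2 = 2 (mod 7)
x^1: 0 + 2 = 2 (mod 7)
x^2: 5 + 3 = 1 (mod 7)
x^3: 0 + 3 = 3 (mod 7)
Result: 2 + 2x + x^2 + 3x^3

f + g = 2 + 2x + x^2 + 3x^3


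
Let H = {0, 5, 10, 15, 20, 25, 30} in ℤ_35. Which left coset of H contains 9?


9 + H = {9 + h (mod 35) : h ∈ H}
9+0=9, 9+5=14, 9+10=19, 9+15=24, 9+20=29, 9+25=34, 9+30=4
9 + H = {4, 9, 14, 19, 24, 29, 34} = 4 + H

9 + H = {4, 9, 14, 19, 24, 29, 34}


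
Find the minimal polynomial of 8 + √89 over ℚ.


Let α = 8 + √89. Then α - 8 = √89, so (α - 8)² = 89, giving α² - 16α - 25 = 0. Degree 2 and α ∉ ℚ, so this is the minimal polynomial.

Minimal polynomial: x² - 16x - 25


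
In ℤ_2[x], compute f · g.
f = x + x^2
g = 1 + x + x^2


Expand and collect like terms; reduce coefficients mod 2:
x^0: 0·1 = 0 ≡ 0 (mod 2)
x^1: 0·1 + 1·1 = 1 ≡ 1 (mod 2)
x^2: 0·1 + 1·1 + 1·1 = 2 ≡ 0 (mod 2)
x^3: 1·1 + 1·1 = 2 ≡ 0 (mod 2)
x^4: 1·1 = 1 ≡ 1 (mod 2)
Result: x + x^4

f · g = x + x^4


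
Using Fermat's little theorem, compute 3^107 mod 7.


Fermat's little theorem: if p is prime and gcd(a,p)=1, then a^(p-1) ≡ 1 (mod p)
p = 7 is prime, gcd(3,7) = 1
Reduce exponent: 107 mod 6 = 5
So 3^107 ≡ 3^5 (mod 7)
3^5 mod 7 = 5

3^107 ≡ 5 (mod 7)


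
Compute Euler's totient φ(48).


Factor n: 48 = 2^4 × 3
φ(n) = n · ∏(1 - 1/p) over distinct primes p | n
φ(48) = 48 · (1 - 1/2) · (1 - 1/3) = 16

φ(48) = 16
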